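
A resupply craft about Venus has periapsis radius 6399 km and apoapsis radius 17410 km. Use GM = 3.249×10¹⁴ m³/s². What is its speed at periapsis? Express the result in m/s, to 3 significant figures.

Semi-major axis a = (r_p + r_a)/2 = 11904 km = 1.190×10⁷ m.
Vis-viva: v² = μ(2/r − 1/a) = 3.249×10¹⁴ × (3.125×10⁻⁷ − 8.400×10⁻⁸) = 7.425×10⁷ m²/s².
v = 8617 m/s.

v ≈ 8620 m/s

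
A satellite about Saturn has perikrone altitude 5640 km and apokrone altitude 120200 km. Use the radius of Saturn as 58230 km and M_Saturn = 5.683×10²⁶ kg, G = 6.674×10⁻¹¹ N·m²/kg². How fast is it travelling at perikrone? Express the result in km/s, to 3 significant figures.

μ = GM = 6.674×10⁻¹¹ × 5.683×10²⁶ = 3.793×10¹⁶ m³/s².
r_p = 58230 + 5640 = 63870 km = 6.3870×10⁷ m.
r_a = 58230 + 120200 = 178430 km = 1.7843×10⁸ m.
Semi-major axis a = (r_p + r_a)/2 = 1.2115×10⁵ km = 1.212×10⁸ m.
Vis-viva: v² = μ(2/r − 1/a) = 3.793×10¹⁶ × (3.131×10⁻⁸ − 8.254×10⁻⁹) = 8.746×10⁸ m²/s².
v = 29570 m/s = 29.57 km/s.

v ≈ 29.6 km/s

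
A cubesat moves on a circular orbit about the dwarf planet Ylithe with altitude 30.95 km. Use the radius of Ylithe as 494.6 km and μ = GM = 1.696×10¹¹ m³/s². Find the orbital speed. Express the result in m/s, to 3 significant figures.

r = 494.6 + 30.95 = 525.55 km = 5.2555×10⁵ m.
For a circular orbit v = √(μ/r) = √(1.696×10¹¹ / 5.256×10⁵) = √(3.227×10⁵) = 568.1 m/s.

v ≈ 568 m/s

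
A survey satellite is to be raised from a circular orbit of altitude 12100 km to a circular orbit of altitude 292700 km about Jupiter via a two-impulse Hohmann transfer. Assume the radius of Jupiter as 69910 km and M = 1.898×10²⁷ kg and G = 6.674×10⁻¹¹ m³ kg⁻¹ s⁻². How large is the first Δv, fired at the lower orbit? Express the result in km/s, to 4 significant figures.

Δv ≈ 10.89 km/s

μ = GM = 6.674×10⁻¹¹ × 1.898×10²⁷ = 1.267×10¹⁷ m³/s².
r₁ = 69910 + 12100 = 82010 km = 8.2010×10⁷ m.
r₂ = 69910 + 292700 = 362610 km = 3.6261×10⁸ m.
Transfer ellipse a_t = (r₁ + r₂)/2 = 2.223×10⁸ m.
At r₁: circular v_c1 = √(μ/r₁) = 39300 m/s; transfer-perijove v_p = √[μ(2/r₁ − 1/a_t)] = 50190 m/s.
Δv₁ = v_p − v_c1 = 10890 m/s.
= 10.89 km/s.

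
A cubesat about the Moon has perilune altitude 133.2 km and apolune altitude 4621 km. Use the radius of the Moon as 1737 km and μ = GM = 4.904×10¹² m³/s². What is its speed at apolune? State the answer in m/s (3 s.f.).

v ≈ 592 m/s

r_p = 1737 + 133.2 = 1870.2 km = 1.8702×10⁶ m.
r_a = 1737 + 4621 = 6358.0 km = 6.3580×10⁶ m.
Semi-major axis a = (r_p + r_a)/2 = 4114.1 km = 4.114×10⁶ m.
Vis-viva: v² = μ(2/r − 1/a) = 4.904×10¹² × (3.146×10⁻⁷ − 2.431×10⁻⁷) = 3.506×10⁵ m²/s².
v = 592.1 m/s.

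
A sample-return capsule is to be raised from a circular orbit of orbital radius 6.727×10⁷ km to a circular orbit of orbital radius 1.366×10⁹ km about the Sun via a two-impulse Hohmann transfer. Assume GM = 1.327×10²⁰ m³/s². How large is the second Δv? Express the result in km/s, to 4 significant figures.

Δv ≈ 6.836 km/s

r₁ = 6.727×10⁷ km = 6.727×10¹⁰ m.
r₂ = 1.366×10⁹ km = 1.366×10¹² m.
Transfer ellipse a_t = (r₁ + r₂)/2 = 7.166×10¹¹ m.
At r₁: circular v_c1 = √(μ/r₁) = 44410 m/s; transfer-perihelion v_p = √[μ(2/r₁ − 1/a_t)] = 61320 m/s.
At r₂: circular v_c2 = √(μ/r₂) = 9856 m/s; transfer-aphelion v_a = √[μ(2/r₂ − 1/a_t)] = 3020 m/s.
Δv₂ = v_c2 − v_a = 6836 m/s.
= 6.836 km/s.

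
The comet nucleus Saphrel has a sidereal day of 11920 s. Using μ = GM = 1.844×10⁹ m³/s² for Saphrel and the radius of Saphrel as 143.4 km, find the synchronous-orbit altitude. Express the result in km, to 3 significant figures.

A synchronous orbit has period T, so by Kepler's third law a = (μT²/4π²)^(1/3).
μT²/4π² = 1.844×10⁹ × (1.192×10⁴)² / 39.48 = 6.637×10¹⁵ m³.
a = 1.879×10⁵ m = 187.93 km.
Altitude h = a − R = 187.93 − 143.4 = 44.525 km.

h_sync ≈ 44.5 km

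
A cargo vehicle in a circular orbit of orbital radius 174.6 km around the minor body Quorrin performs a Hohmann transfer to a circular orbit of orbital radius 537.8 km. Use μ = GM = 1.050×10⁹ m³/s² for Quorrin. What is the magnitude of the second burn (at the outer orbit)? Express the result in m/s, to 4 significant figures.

r₁ = 174.6 km = 1.746×10⁵ m.
r₂ = 537.8 km = 5.378×10⁵ m.
Transfer ellipse a_t = (r₁ + r₂)/2 = 3.562×10⁵ m.
At r₁: circular v_c1 = √(μ/r₁) = 77.55 m/s; transfer-periapsis v_p = √[μ(2/r₁ − 1/a_t)] = 95.29 m/s.
At r₂: circular v_c2 = √(μ/r₂) = 44.19 m/s; transfer-apoapsis v_a = √[μ(2/r₂ − 1/a_t)] = 30.94 m/s.
Δv₂ = v_c2 − v_a = 13.25 m/s.

Δv ≈ 13.25 m/s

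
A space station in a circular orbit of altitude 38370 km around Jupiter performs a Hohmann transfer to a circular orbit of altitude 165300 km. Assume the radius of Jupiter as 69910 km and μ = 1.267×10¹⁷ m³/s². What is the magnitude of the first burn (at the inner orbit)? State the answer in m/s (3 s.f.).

r₁ = 69910 + 38370 = 108280 km = 1.0828×10⁸ m.
r₂ = 69910 + 165300 = 235210 km = 2.3521×10⁸ m.
Transfer ellipse a_t = (r₁ + r₂)/2 = 1.717×10⁸ m.
At r₁: circular v_c1 = √(μ/r₁) = 34210 m/s; transfer-perijove v_p = √[μ(2/r₁ − 1/a_t)] = 40030 m/s.
Δv₁ = v_p − v_c1 = 5824 m/s.

Δv ≈ 5820 m/s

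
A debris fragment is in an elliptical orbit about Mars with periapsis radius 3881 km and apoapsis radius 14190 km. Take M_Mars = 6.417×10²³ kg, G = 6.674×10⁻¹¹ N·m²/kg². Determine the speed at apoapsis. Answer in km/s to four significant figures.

v ≈ 1.139 km/s

μ = GM = 6.674×10⁻¹¹ × 6.417×10²³ = 4.283×10¹³ m³/s².
Semi-major axis a = (r_p + r_a)/2 = 9035.5 km = 9.036×10⁶ m.
Vis-viva: v² = μ(2/r − 1/a) = 4.283×10¹³ × (1.409×10⁻⁷ − 1.107×10⁻⁷) = 1.296×10⁶ m²/s².
v = 1139 m/s = 1.139 km/s.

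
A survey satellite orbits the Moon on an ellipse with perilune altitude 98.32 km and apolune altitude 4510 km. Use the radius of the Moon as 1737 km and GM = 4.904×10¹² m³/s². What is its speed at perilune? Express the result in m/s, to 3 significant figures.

v ≈ 2030 m/s

r_p = 1737 + 98.32 = 1835.3 km = 1.8353×10⁶ m.
r_a = 1737 + 4510 = 6247.0 km = 6.2470×10⁶ m.
Semi-major axis a = (r_p + r_a)/2 = 4041.2 km = 4.041×10⁶ m.
Vis-viva: v² = μ(2/r − 1/a) = 4.904×10¹² × (1.090×10⁻⁶ − 2.475×10⁻⁷) = 4.131×10⁶ m²/s².
v = 2032 m/s.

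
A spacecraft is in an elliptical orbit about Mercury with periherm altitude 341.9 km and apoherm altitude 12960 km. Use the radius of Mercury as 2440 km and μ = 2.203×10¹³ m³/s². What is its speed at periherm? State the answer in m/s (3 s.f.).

v ≈ 3660 m/s

r_p = 2440 + 341.9 = 2781.9 km = 2.7819×10⁶ m.
r_a = 2440 + 12960 = 15400 km = 1.5400×10⁷ m.
Semi-major axis a = (r_p + r_a)/2 = 9091.0 km = 9.091×10⁶ m.
Vis-viva: v² = μ(2/r − 1/a) = 2.203×10¹³ × (7.189×10⁻⁷ − 1.100×10⁻⁷) = 1.341×10⁷ m²/s².
v = 3663 m/s.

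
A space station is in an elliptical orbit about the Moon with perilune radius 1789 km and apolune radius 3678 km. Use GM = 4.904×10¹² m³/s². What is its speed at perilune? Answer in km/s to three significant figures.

v ≈ 1.92 km/s

Semi-major axis a = (r_p + r_a)/2 = 2733.5 km = 2.734×10⁶ m.
Vis-viva: v² = μ(2/r − 1/a) = 4.904×10¹² × (1.118×10⁻⁶ − 3.658×10⁻⁷) = 3.688×10⁶ m²/s².
v = 1921 m/s = 1.921 km/s.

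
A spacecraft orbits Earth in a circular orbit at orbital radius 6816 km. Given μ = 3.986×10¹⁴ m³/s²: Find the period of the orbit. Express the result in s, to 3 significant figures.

T ≈ 5600 s

r = 6816 km = 6.816×10⁶ m.
Kepler's third law: T = 2π√(r³/μ) = 2π√((6.816×10⁶)³ / 3.986×10¹⁴).
r³/μ = 7.944×10⁵ s², so T = 2π × 8.913×10² = 5.600×10³ s.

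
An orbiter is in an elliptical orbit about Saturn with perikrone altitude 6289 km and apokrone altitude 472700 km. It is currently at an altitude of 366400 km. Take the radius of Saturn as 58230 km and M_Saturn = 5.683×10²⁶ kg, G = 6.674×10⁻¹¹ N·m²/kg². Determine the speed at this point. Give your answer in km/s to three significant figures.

v ≈ 7.16 km/s

μ = GM = 6.674×10⁻¹¹ × 5.683×10²⁶ = 3.793×10¹⁶ m³/s².
r_p = 58230 + 6289 = 64519 km = 6.4519×10⁷ m.
r_a = 58230 + 472700 = 530930 km = 5.3093×10⁸ m.
r = 58230 + 366400 = 4.2463×10⁵ km = 4.246×10⁸ m.
Semi-major axis a = (r_p + r_a)/2 = 2.9772×10⁵ km = 2.977×10⁸ m.
Vis-viva: v² = μ(2/r − 1/a) = 3.793×10¹⁶ × (4.710×10⁻⁹ − 3.359×10⁻⁹) = 5.125×10⁷ m²/s².
v = 7159 m/s = 7.159 km/s.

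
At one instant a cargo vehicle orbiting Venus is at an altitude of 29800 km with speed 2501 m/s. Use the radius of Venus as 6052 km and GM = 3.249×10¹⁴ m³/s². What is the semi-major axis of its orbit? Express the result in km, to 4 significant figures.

r = 6052 + 29800 = 35852 km = 3.585×10⁷ m.
Vis-viva rearranged: 1/a = 2/r − v²/μ = 5.578×10⁻⁸ − 1.925×10⁻⁸ = 3.653×10⁻⁸ m⁻¹.
a = 2.737×10⁷ m = 27373 km.

a ≈ 27370 km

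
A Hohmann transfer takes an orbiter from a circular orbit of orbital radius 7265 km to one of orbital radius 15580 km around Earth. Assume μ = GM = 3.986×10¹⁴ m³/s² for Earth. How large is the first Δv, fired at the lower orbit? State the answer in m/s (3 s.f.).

r₁ = 7265 km = 7.265×10⁶ m.
r₂ = 15580 km = 1.558×10⁷ m.
Transfer ellipse a_t = (r₁ + r₂)/2 = 1.142×10⁷ m.
At r₁: circular v_c1 = √(μ/r₁) = 7407 m/s; transfer-perigee v_p = √[μ(2/r₁ − 1/a_t)] = 8651 m/s.
Δv₁ = v_p − v_c1 = 1244 m/s.

Δv ≈ 1240 m/s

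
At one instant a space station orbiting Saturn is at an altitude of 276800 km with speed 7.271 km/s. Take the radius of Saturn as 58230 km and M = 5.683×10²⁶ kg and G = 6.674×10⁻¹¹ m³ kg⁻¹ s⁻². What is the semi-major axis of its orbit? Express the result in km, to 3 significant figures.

a ≈ 2.19×10⁵ km

μ = GM = 6.674×10⁻¹¹ × 5.683×10²⁶ = 3.793×10¹⁶ m³/s².
r = 58230 + 276800 = 3.3503×10⁵ km = 3.350×10⁸ m.
Specific orbital energy ε = v²/2 − μ/r = (7271)²/2 − 3.793×10¹⁶/3.350×10⁸ = -8.678×10⁷ J/kg.
Since ε = −μ/(2a), a = −μ/(2ε) = 2.185×10⁸ m = 2.1854×10⁵ km.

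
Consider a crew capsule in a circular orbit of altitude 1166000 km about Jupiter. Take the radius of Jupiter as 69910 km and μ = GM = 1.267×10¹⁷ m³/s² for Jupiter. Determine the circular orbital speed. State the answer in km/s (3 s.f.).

r = 69910 + 1166000 = 1235900 km = 1.2359×10⁹ m.
For a circular orbit v = √(μ/r) = √(1.267×10¹⁷ / 1.236×10⁹) = √(1.025×10⁸) = 10120 m/s.
That is 10.12 km/s.

v ≈ 10.1 km/s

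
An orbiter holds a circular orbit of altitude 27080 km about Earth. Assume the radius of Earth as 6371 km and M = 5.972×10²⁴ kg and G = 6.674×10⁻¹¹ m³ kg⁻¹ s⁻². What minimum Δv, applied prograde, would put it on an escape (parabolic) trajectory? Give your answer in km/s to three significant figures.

Δv ≈ 1.43 km/s

μ = GM = 6.674×10⁻¹¹ × 5.972×10²⁴ = 3.986×10¹⁴ m³/s².
r = 6371 + 27080 = 33451 km = 3.3451×10⁷ m.
Circular speed v_c = √(μ/r) = 3452 m/s.
Escape speed v_esc = √(2μ/r) = √2 × v_c = 4882 m/s.
Δv = v_esc − v_c = 1430 m/s = 1.430 km/s.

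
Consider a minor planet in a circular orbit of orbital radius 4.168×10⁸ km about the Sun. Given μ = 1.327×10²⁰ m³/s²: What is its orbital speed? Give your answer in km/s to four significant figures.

v ≈ 17.84 km/s

r = 4.168×10⁸ km = 4.168×10¹¹ m.
For a circular orbit v = √(μ/r) = √(1.327×10²⁰ / 4.168×10¹¹) = √(3.184×10⁸) = 17840 m/s.
That is 17.84 km/s.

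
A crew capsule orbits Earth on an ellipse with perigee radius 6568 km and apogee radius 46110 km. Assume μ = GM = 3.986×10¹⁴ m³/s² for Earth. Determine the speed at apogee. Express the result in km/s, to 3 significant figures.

Semi-major axis a = (r_p + r_a)/2 = 26339 km = 2.634×10⁷ m.
Vis-viva: v² = μ(2/r − 1/a) = 3.986×10¹⁴ × (4.337×10⁻⁸ − 3.797×10⁻⁸) = 2.156×10⁶ m²/s².
v = 1468 m/s = 1.468 km/s.

v ≈ 1.47 km/s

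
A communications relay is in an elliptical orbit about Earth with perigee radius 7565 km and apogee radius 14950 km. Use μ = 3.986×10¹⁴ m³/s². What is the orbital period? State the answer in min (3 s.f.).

Semi-major axis a = (r_p + r_a)/2 = (7565.0 + 14950)/2 = 11258 km = 1.126×10⁷ m.
By Kepler's third law T = 2π√(a³/μ) = 2π × 1.892×10³ = 1.189×10⁴ s.
= 198.1 min.

T ≈ 198 min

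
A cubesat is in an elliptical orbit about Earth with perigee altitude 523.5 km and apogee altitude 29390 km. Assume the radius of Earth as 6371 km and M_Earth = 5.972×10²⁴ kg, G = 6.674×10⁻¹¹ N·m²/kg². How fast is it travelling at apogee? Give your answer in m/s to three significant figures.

μ = GM = 6.674×10⁻¹¹ × 5.972×10²⁴ = 3.986×10¹⁴ m³/s².
r_p = 6371 + 523.5 = 6894.5 km = 6.8945×10⁶ m.
r_a = 6371 + 29390 = 35761 km = 3.5761×10⁷ m.
Semi-major axis a = (r_p + r_a)/2 = 21328 km = 2.133×10⁷ m.
Vis-viva: v² = μ(2/r − 1/a) = 3.986×10¹⁴ × (5.593×10⁻⁸ − 4.689×10⁻⁸) = 3.603×10⁶ m²/s².
v = 1898 m/s.

v ≈ 1900 m/s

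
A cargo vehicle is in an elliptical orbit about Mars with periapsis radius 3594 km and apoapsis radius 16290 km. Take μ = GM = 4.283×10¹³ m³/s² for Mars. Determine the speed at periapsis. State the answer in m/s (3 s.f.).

Semi-major axis a = (r_p + r_a)/2 = 9942.0 km = 9.942×10⁶ m.
Vis-viva: v² = μ(2/r − 1/a) = 4.283×10¹³ × (5.565×10⁻⁷ − 1.006×10⁻⁷) = 1.953×10⁷ m²/s².
v = 4419 m/s.

v ≈ 4420 m/s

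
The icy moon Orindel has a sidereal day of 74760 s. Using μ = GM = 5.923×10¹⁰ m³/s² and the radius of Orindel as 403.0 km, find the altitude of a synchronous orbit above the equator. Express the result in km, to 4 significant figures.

h_sync ≈ 1629 km

A synchronous orbit has period T, so by Kepler's third law a = (μT²/4π²)^(1/3).
μT²/4π² = 5.923×10¹⁰ × (7.476×10⁴)² / 39.48 = 8.385×10¹⁸ m³.
a = 2.032×10⁶ m = 2031.6 km.
Altitude h = a − R = 2031.6 − 403.0 = 1628.6 km.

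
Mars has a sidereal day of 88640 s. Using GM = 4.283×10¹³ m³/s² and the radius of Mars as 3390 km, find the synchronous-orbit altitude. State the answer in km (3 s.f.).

A synchronous orbit has period T, so by Kepler's third law a = (μT²/4π²)^(1/3).
μT²/4π² = 4.283×10¹³ × (8.864×10⁴)² / 39.48 = 8.524×10²¹ m³.
a = 2.043×10⁷ m = 20428 km.
Altitude h = a − R = 20428 − 3390 = 17038 km.

h_sync ≈ 17000 km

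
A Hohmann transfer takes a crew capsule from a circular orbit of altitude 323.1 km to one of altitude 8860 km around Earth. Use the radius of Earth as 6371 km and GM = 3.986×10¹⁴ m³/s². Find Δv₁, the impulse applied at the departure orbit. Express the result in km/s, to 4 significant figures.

Δv ≈ 1.379 km/s

r₁ = 6371 + 323.1 = 6694.1 km = 6.6941×10⁶ m.
r₂ = 6371 + 8860 = 15231 km = 1.5231×10⁷ m.
Transfer ellipse a_t = (r₁ + r₂)/2 = 1.096×10⁷ m.
At r₁: circular v_c1 = √(μ/r₁) = 7717 m/s; transfer-perigee v_p = √[μ(2/r₁ − 1/a_t)] = 9096 m/s.
Δv₁ = v_p − v_c1 = 1379 m/s.
= 1.379 km/s.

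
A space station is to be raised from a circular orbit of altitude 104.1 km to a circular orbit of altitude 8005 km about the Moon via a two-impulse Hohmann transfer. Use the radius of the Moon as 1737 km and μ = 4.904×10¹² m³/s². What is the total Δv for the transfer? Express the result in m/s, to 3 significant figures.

Δv_total ≈ 794 m/s

r₁ = 1737 + 104.1 = 1841.1 km = 1.8411×10⁶ m.
r₂ = 1737 + 8005 = 9742.0 km = 9.7420×10⁶ m.
Transfer ellipse a_t = (r₁ + r₂)/2 = 5.792×10⁶ m.
At r₁: circular v_c1 = √(μ/r₁) = 1632 m/s; transfer-perilune v_p = √[μ(2/r₁ − 1/a_t)] = 2117 m/s.
Δv₁ = v_p − v_c1 = 484.7 m/s.
At r₂: circular v_c2 = √(μ/r₂) = 709.5 m/s; transfer-apolune v_a = √[μ(2/r₂ − 1/a_t)] = 400.0 m/s.
Δv₂ = v_c2 − v_a = 309.5 m/s.
Total Δv = Δv₁ + Δv₂ = 794.1 m/s.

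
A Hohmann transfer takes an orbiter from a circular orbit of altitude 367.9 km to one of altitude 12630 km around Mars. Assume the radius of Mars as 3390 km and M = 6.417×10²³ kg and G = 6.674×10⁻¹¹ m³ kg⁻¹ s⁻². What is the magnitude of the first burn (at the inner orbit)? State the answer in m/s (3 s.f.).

μ = GM = 6.674×10⁻¹¹ × 6.417×10²³ = 4.283×10¹³ m³/s².
r₁ = 3390 + 367.9 = 3757.9 km = 3.7579×10⁶ m.
r₂ = 3390 + 12630 = 16020 km = 1.6020×10⁷ m.
Transfer ellipse a_t = (r₁ + r₂)/2 = 9.889×10⁶ m.
At r₁: circular v_c1 = √(μ/r₁) = 3376 m/s; transfer-periapsis v_p = √[μ(2/r₁ − 1/a_t)] = 4297 m/s.
Δv₁ = v_p − v_c1 = 920.9 m/s.

Δv ≈ 921 m/s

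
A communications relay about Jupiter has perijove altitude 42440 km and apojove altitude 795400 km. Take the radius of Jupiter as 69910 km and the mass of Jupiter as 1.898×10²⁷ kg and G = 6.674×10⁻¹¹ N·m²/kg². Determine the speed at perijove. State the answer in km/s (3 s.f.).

v ≈ 44.7 km/s

μ = GM = 6.674×10⁻¹¹ × 1.898×10²⁷ = 1.267×10¹⁷ m³/s².
r_p = 69910 + 42440 = 112350 km = 1.1235×10⁸ m.
r_a = 69910 + 795400 = 865310 km = 8.6531×10⁸ m.
Semi-major axis a = (r_p + r_a)/2 = 4.8883×10⁵ km = 4.888×10⁸ m.
Vis-viva: v² = μ(2/r − 1/a) = 1.267×10¹⁷ × (1.780×10⁻⁸ − 2.046×10⁻⁹) = 1.996×10⁹ m²/s².
v = 44670 m/s = 44.67 km/s.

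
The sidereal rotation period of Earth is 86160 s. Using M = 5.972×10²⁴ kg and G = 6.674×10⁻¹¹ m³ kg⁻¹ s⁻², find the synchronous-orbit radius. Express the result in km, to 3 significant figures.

r_sync ≈ 42200 km

μ = GM = 6.674×10⁻¹¹ × 5.972×10²⁴ = 3.986×10¹⁴ m³/s².
A synchronous orbit has period T, so by Kepler's third law a = (μT²/4π²)^(1/3).
μT²/4π² = 3.986×10¹⁴ × (8.616×10⁴)² / 39.48 = 7.495×10²² m³.
a = 4.216×10⁷ m = 42162 km.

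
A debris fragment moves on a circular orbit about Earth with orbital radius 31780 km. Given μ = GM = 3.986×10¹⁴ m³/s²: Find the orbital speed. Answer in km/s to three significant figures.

r = 31780 km = 3.178×10⁷ m.
For a circular orbit v = √(μ/r) = √(3.986×10¹⁴ / 3.178×10⁷) = √(1.254×10⁷) = 3542 m/s.
That is 3.542 km/s.

v ≈ 3.54 km/s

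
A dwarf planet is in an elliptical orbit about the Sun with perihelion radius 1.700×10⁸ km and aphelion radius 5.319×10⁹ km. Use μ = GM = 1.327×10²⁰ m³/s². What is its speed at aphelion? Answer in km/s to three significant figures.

Semi-major axis a = (r_p + r_a)/2 = 2.7445×10⁹ km = 2.744×10¹² m.
Vis-viva: v² = μ(2/r − 1/a) = 1.327×10²⁰ × (3.760×10⁻¹³ − 3.644×10⁻¹³) = 1.545×10⁶ m²/s².
v = 1243 m/s = 1.243 km/s.

v ≈ 1.24 km/s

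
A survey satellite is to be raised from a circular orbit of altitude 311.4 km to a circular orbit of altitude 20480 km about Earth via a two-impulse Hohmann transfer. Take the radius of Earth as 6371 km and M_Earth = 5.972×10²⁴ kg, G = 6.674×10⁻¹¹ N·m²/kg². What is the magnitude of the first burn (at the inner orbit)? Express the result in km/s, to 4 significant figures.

μ = GM = 6.674×10⁻¹¹ × 5.972×10²⁴ = 3.986×10¹⁴ m³/s².
r₁ = 6371 + 311.4 = 6682.4 km = 6.6824×10⁶ m.
r₂ = 6371 + 20480 = 26851 km = 2.6851×10⁷ m.
Transfer ellipse a_t = (r₁ + r₂)/2 = 1.677×10⁷ m.
At r₁: circular v_c1 = √(μ/r₁) = 7723 m/s; transfer-perigee v_p = √[μ(2/r₁ − 1/a_t)] = 9773 m/s.
Δv₁ = v_p − v_c1 = 2050 m/s.
= 2.050 km/s.

Δv ≈ 2.050 km/s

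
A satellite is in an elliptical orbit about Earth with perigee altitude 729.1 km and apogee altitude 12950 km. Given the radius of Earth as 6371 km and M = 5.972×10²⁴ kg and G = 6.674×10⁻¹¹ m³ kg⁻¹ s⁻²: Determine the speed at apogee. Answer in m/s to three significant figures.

v ≈ 3330 m/s

μ = GM = 6.674×10⁻¹¹ × 5.972×10²⁴ = 3.986×10¹⁴ m³/s².
r_p = 6371 + 729.1 = 7100.1 km = 7.1001×10⁶ m.
r_a = 6371 + 12950 = 19321 km = 1.9321×10⁷ m.
Semi-major axis a = (r_p + r_a)/2 = 13211 km = 1.321×10⁷ m.
Vis-viva: v² = μ(2/r − 1/a) = 3.986×10¹⁴ × (1.035×10⁻⁷ − 7.570×10⁻⁸) = 1.109×10⁷ m²/s².
v = 3330 m/s.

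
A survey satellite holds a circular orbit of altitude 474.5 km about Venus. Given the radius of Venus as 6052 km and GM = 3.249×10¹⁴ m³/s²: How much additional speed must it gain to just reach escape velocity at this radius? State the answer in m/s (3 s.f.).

r = 6052 + 474.5 = 6526.5 km = 6.5265×10⁶ m.
Circular speed v_c = √(μ/r) = 7056 m/s.
Escape speed v_esc = √(2μ/r) = √2 × v_c = 9978 m/s.
Δv = v_esc − v_c = 2923 m/s.

Δv ≈ 2920 m/s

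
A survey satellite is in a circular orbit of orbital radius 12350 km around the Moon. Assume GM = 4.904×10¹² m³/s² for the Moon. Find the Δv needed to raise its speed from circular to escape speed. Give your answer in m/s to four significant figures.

Δv ≈ 261.0 m/s

r = 12350 km = 1.235×10⁷ m.
Circular speed v_c = √(μ/r) = 630.1 m/s.
Escape speed v_esc = √(2μ/r) = √2 × v_c = 891.2 m/s.
Δv = v_esc − v_c = 261.0 m/s.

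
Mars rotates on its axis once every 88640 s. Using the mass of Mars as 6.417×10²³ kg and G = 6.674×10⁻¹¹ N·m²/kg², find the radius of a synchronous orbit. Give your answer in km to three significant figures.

r_sync ≈ 20400 km

μ = GM = 6.674×10⁻¹¹ × 6.417×10²³ = 4.283×10¹³ m³/s².
A synchronous orbit has period T, so by Kepler's third law a = (μT²/4π²)^(1/3).
μT²/4π² = 4.283×10¹³ × (8.864×10⁴)² / 39.48 = 8.524×10²¹ m³.
a = 2.043×10⁷ m = 20427 km.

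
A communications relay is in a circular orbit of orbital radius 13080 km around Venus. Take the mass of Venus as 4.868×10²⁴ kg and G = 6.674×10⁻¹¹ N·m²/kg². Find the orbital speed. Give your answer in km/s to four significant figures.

μ = GM = 6.674×10⁻¹¹ × 4.868×10²⁴ = 3.249×10¹⁴ m³/s².
r = 13080 km = 1.308×10⁷ m.
For a circular orbit v = √(μ/r) = √(3.249×10¹⁴ / 1.308×10⁷) = √(2.484×10⁷) = 4984 m/s.
That is 4.984 km/s.

v ≈ 4.984 km/s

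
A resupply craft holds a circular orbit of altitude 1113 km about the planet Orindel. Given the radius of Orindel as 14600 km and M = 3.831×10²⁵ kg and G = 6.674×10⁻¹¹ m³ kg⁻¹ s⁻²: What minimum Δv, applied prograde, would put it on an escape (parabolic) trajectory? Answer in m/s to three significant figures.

Δv ≈ 5280 m/s

μ = GM = 6.674×10⁻¹¹ × 3.831×10²⁵ = 2.557×10¹⁵ m³/s².
r = 14600 + 1113 = 15713 km = 1.5713×10⁷ m.
Circular speed v_c = √(μ/r) = 12760 m/s.
Escape speed v_esc = √(2μ/r) = √2 × v_c = 18040 m/s.
Δv = v_esc − v_c = 5284 m/s.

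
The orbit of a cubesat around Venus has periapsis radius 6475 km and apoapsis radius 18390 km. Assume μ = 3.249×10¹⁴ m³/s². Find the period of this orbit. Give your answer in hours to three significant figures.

Semi-major axis a = (r_p + r_a)/2 = (6475.0 + 18390)/2 = 12432 km = 1.243×10⁷ m.
By Kepler's third law T = 2π√(a³/μ) = 2π × 2.432×10³ = 1.528×10⁴ s.
= 4.245 hours.

T ≈ 4.24 hours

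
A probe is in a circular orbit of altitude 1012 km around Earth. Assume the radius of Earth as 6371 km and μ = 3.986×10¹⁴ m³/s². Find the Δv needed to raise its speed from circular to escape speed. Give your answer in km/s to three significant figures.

Δv ≈ 3.04 km/s

r = 6371 + 1012 = 7383.0 km = 7.3830×10⁶ m.
Circular speed v_c = √(μ/r) = 7348 m/s.
Escape speed v_esc = √(2μ/r) = √2 × v_c = 10390 m/s.
Δv = v_esc − v_c = 3044 m/s = 3.044 km/s.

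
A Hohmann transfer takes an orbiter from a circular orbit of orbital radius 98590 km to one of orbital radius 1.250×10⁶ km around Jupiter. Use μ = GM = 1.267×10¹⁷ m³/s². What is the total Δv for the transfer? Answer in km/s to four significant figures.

r₁ = 98590 km = 9.859×10⁷ m.
r₂ = 1.250×10⁶ km = 1.250×10⁹ m.
Transfer ellipse a_t = (r₁ + r₂)/2 = 6.743×10⁸ m.
At r₁: circular v_c1 = √(μ/r₁) = 35850 m/s; transfer-perijove v_p = √[μ(2/r₁ − 1/a_t)] = 48810 m/s.
Δv₁ = v_p − v_c1 = 12960 m/s.
At r₂: circular v_c2 = √(μ/r₂) = 10070 m/s; transfer-apojove v_a = √[μ(2/r₂ − 1/a_t)] = 3850 m/s.
Δv₂ = v_c2 − v_a = 6218 m/s.
Total Δv = Δv₁ + Δv₂ = 19180 m/s = 19.18 km/s.

Δv_total ≈ 19.18 km/s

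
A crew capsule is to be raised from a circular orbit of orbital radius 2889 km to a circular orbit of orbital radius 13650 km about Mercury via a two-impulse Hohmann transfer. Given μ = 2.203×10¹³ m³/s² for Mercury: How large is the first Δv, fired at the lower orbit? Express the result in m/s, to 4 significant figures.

r₁ = 2889 km = 2.889×10⁶ m.
r₂ = 13650 km = 1.365×10⁷ m.
Transfer ellipse a_t = (r₁ + r₂)/2 = 8.270×10⁶ m.
At r₁: circular v_c1 = √(μ/r₁) = 2761 m/s; transfer-periherm v_p = √[μ(2/r₁ − 1/a_t)] = 3548 m/s.
Δv₁ = v_p − v_c1 = 786.4 m/s.

Δv ≈ 786.4 m/s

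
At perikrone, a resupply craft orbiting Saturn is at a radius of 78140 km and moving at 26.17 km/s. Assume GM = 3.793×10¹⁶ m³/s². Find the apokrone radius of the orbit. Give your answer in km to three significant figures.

r_p = 7.814×10⁷ m.
Specific energy ε = v²/2 − μ/r = -1.430×10⁸ J/kg, so a = −μ/(2ε) = 1.326×10⁸ m.
The apsides satisfy r_p + r_a = 2a, so the apokrone radius is 2a − r_p = 1.871×10⁸ m = 1.8715×10⁵ km.

apokrone radius ≈ 1.87×10⁵ km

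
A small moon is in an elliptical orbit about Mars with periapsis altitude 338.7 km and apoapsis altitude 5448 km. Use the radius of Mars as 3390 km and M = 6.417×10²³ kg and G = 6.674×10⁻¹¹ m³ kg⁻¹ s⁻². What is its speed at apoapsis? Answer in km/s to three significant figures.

v ≈ 1.70 km/s

μ = GM = 6.674×10⁻¹¹ × 6.417×10²³ = 4.283×10¹³ m³/s².
r_p = 3390 + 338.7 = 3728.7 km = 3.7287×10⁶ m.
r_a = 3390 + 5448 = 8838.0 km = 8.8380×10⁶ m.
Semi-major axis a = (r_p + r_a)/2 = 6283.4 km = 6.283×10⁶ m.
Vis-viva: v² = μ(2/r − 1/a) = 4.283×10¹³ × (2.263×10⁻⁷ − 1.592×10⁻⁷) = 2.876×10⁶ m²/s².
v = 1696 m/s = 1.696 km/s.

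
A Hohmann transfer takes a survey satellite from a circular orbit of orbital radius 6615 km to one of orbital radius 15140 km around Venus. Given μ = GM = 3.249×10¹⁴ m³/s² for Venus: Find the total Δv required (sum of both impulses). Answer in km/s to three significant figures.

r₁ = 6615 km = 6.615×10⁶ m.
r₂ = 15140 km = 1.514×10⁷ m.
Transfer ellipse a_t = (r₁ + r₂)/2 = 1.088×10⁷ m.
At r₁: circular v_c1 = √(μ/r₁) = 7008 m/s; transfer-periapsis v_p = √[μ(2/r₁ − 1/a_t)] = 8268 m/s.
Δv₁ = v_p − v_c1 = 1260 m/s.
At r₂: circular v_c2 = √(μ/r₂) = 4632 m/s; transfer-apoapsis v_a = √[μ(2/r₂ − 1/a_t)] = 3613 m/s.
Δv₂ = v_c2 − v_a = 1020 m/s.
Total Δv = Δv₁ + Δv₂ = 2280 m/s = 2.280 km/s.

Δv_total ≈ 2.28 km/s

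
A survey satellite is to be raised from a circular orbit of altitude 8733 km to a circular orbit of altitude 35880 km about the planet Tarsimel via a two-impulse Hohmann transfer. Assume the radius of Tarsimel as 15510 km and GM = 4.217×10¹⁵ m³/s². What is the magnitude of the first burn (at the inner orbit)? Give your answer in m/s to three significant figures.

Δv ≈ 2190 m/s

r₁ = 15510 + 8733 = 24243 km = 2.4243×10⁷ m.
r₂ = 15510 + 35880 = 51390 km = 5.1390×10⁷ m.
Transfer ellipse a_t = (r₁ + r₂)/2 = 3.782×10⁷ m.
At r₁: circular v_c1 = √(μ/r₁) = 13190 m/s; transfer-periapsis v_p = √[μ(2/r₁ − 1/a_t)] = 15370 m/s.
Δv₁ = v_p − v_c1 = 2186 m/s.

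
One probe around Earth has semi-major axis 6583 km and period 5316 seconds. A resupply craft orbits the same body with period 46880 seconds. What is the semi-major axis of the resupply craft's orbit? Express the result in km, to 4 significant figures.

a₂ ≈ 28100 km

Kepler's third law: a³ ∝ T², so a₂ = a₁ (T₂/T₁)^(2/3).
T₂/T₁ = 8.819, (T₂/T₁)^(2/3) = 4.268.
a₂ = 6583 × 4.268 = 28100 km.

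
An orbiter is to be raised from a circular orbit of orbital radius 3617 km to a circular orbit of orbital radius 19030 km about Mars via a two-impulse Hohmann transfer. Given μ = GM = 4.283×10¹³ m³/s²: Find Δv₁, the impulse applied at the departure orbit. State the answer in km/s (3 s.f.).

r₁ = 3617 km = 3.617×10⁶ m.
r₂ = 19030 km = 1.903×10⁷ m.
Transfer ellipse a_t = (r₁ + r₂)/2 = 1.132×10⁷ m.
At r₁: circular v_c1 = √(μ/r₁) = 3441 m/s; transfer-periapsis v_p = √[μ(2/r₁ − 1/a_t)] = 4461 m/s.
Δv₁ = v_p − v_c1 = 1020 m/s.
= 1.020 km/s.

Δv ≈ 1.02 km/s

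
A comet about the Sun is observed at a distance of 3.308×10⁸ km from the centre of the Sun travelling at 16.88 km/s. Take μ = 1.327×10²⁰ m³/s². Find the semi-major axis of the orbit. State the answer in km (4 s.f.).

r = 3.308×10¹¹ m.
Specific orbital energy ε = v²/2 − μ/r = (16880)²/2 − 1.327×10²⁰/3.308×10¹¹ = -2.587×10⁸ J/kg.
Since ε = −μ/(2a), a = −μ/(2ε) = 2.565×10¹¹ m = 2.5649×10⁸ km.

a ≈ 2.565×10⁸ km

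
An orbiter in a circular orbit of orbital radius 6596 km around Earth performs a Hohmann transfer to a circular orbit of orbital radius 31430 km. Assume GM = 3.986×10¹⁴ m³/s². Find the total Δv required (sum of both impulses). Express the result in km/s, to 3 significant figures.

r₁ = 6596 km = 6.596×10⁶ m.
r₂ = 31430 km = 3.143×10⁷ m.
Transfer ellipse a_t = (r₁ + r₂)/2 = 1.901×10⁷ m.
At r₁: circular v_c1 = √(μ/r₁) = 7774 m/s; transfer-perigee v_p = √[μ(2/r₁ − 1/a_t)] = 9995 m/s.
Δv₁ = v_p − v_c1 = 2221 m/s.
At r₂: circular v_c2 = √(μ/r₂) = 3561 m/s; transfer-apogee v_a = √[μ(2/r₂ − 1/a_t)] = 2098 m/s.
Δv₂ = v_c2 − v_a = 1464 m/s.
Total Δv = Δv₁ + Δv₂ = 3685 m/s = 3.685 km/s.

Δv_total ≈ 3.68 km/s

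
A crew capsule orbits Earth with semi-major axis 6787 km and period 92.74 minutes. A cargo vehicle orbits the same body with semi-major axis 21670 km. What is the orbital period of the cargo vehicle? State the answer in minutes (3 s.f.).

Kepler's third law: T² ∝ a³, so T₂ = T₁ (a₂/a₁)^(3/2).
a₂/a₁ = 3.193, (a₂/a₁)^(3/2) = 5.705.
T₂ = 92.74 × 5.705 = 529.1 minutes.

T₂ ≈ 529 minutes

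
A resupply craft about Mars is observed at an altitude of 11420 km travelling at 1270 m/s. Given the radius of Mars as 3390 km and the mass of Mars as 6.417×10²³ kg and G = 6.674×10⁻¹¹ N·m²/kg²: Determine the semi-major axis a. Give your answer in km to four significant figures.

μ = GM = 6.674×10⁻¹¹ × 6.417×10²³ = 4.283×10¹³ m³/s².
r = 3390 + 11420 = 14810 km = 1.481×10⁷ m.
Vis-viva rearranged: 1/a = 2/r − v²/μ = 1.350×10⁻⁷ − 3.766×10⁻⁸ = 9.738×10⁻⁸ m⁻¹.
a = 1.027×10⁷ m = 10269 km.

a ≈ 10270 km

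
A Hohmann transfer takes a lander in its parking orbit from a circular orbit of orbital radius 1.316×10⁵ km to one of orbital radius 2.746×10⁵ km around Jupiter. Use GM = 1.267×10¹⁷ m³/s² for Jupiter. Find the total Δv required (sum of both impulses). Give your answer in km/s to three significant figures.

r₁ = 1.316×10⁵ km = 1.316×10⁸ m.
r₂ = 2.746×10⁵ km = 2.746×10⁸ m.
Transfer ellipse a_t = (r₁ + r₂)/2 = 2.031×10⁸ m.
At r₁: circular v_c1 = √(μ/r₁) = 31030 m/s; transfer-perijove v_p = √[μ(2/r₁ − 1/a_t)] = 36080 m/s.
Δv₁ = v_p − v_c1 = 5051 m/s.
At r₂: circular v_c2 = √(μ/r₂) = 21480 m/s; transfer-apojove v_a = √[μ(2/r₂ − 1/a_t)] = 17290 m/s.
Δv₂ = v_c2 − v_a = 4190 m/s.
Total Δv = Δv₁ + Δv₂ = 9240 m/s = 9.240 km/s.

Δv_total ≈ 9.24 km/s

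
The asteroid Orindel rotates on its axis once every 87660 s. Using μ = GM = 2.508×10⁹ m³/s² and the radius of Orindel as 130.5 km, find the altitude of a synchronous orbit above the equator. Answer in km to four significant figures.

A synchronous orbit has period T, so by Kepler's third law a = (μT²/4π²)^(1/3).
μT²/4π² = 2.508×10⁹ × (8.766×10⁴)² / 39.48 = 4.882×10¹⁷ m³.
a = 7.874×10⁵ m = 787.39 km.
Altitude h = a − R = 787.39 − 130.5 = 656.89 km.

h_sync ≈ 656.9 km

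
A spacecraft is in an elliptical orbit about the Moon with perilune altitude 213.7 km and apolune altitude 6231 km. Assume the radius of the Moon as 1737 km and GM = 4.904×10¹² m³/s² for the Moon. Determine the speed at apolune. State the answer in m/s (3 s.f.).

v ≈ 492 m/s

r_p = 1737 + 213.7 = 1950.7 km = 1.9507×10⁶ m.
r_a = 1737 + 6231 = 7968.0 km = 7.9680×10⁶ m.
Semi-major axis a = (r_p + r_a)/2 = 4959.4 km = 4.959×10⁶ m.
Vis-viva: v² = μ(2/r − 1/a) = 4.904×10¹² × (2.510×10⁻⁷ − 2.016×10⁻⁷) = 2.421×10⁵ m²/s².
v = 492.0 m/s.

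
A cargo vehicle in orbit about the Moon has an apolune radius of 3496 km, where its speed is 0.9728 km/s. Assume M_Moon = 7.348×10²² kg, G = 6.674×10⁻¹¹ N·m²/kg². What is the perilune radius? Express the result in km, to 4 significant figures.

μ = GM = 6.674×10⁻¹¹ × 7.348×10²² = 4.904×10¹² m³/s².
r_a = 3.496×10⁶ m.
Specific energy ε = v²/2 − μ/r = -9.296×10⁵ J/kg, so a = −μ/(2ε) = 2.638×10⁶ m.
The apsides satisfy r_p + r_a = 2a, so the perilune radius is 2a − r_a = 1.779×10⁶ m = 1779.5 km.

perilune radius ≈ 1779 km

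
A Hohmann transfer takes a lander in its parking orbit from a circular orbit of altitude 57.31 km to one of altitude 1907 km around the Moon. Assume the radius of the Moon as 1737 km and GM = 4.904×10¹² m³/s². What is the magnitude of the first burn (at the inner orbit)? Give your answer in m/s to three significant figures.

Δv ≈ 261 m/s

r₁ = 1737 + 57.31 = 1794.3 km = 1.7943×10⁶ m.
r₂ = 1737 + 1907 = 3644.0 km = 3.6440×10⁶ m.
Transfer ellipse a_t = (r₁ + r₂)/2 = 2.719×10⁶ m.
At r₁: circular v_c1 = √(μ/r₁) = 1653 m/s; transfer-perilune v_p = √[μ(2/r₁ − 1/a_t)] = 1914 m/s.
Δv₁ = v_p − v_c1 = 260.6 m/s.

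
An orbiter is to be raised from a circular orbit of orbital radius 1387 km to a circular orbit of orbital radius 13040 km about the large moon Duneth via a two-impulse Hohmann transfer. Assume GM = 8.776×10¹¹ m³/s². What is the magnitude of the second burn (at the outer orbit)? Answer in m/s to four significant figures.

Δv ≈ 145.7 m/s

r₁ = 1387 km = 1.387×10⁶ m.
r₂ = 13040 km = 1.304×10⁷ m.
Transfer ellipse a_t = (r₁ + r₂)/2 = 7.214×10⁶ m.
At r₁: circular v_c1 = √(μ/r₁) = 795.4 m/s; transfer-periapsis v_p = √[μ(2/r₁ − 1/a_t)] = 1069 m/s.
At r₂: circular v_c2 = √(μ/r₂) = 259.4 m/s; transfer-apoapsis v_a = √[μ(2/r₂ − 1/a_t)] = 113.8 m/s.
Δv₂ = v_c2 − v_a = 145.7 m/s.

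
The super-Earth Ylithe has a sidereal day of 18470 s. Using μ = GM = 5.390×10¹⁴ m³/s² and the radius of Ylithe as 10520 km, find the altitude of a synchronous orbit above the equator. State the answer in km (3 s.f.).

h_sync ≈ 6180 km

A synchronous orbit has period T, so by Kepler's third law a = (μT²/4π²)^(1/3).
μT²/4π² = 5.390×10¹⁴ × (1.847×10⁴)² / 39.48 = 4.658×10²¹ m³.
a = 1.670×10⁷ m = 16700 km.
Altitude h = a − R = 16700 − 10520 = 6180.2 km.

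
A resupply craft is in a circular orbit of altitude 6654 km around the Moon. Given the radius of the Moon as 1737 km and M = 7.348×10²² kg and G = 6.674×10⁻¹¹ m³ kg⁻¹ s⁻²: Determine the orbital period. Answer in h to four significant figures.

μ = GM = 6.674×10⁻¹¹ × 7.348×10²² = 4.904×10¹² m³/s².
r = 1737 + 6654 = 8391.0 km = 8.3910×10⁶ m.
Kepler's third law: T = 2π√(r³/μ) = 2π√((8.391×10⁶)³ / 4.904×10¹²).
r³/μ = 1.205×10⁸ s², so T = 2π × 1.098×10⁴ = 6.896×10⁴ s.
Converting: 6.896×10⁴ s ÷ 3600 = 19.16 h.

T ≈ 19.16 h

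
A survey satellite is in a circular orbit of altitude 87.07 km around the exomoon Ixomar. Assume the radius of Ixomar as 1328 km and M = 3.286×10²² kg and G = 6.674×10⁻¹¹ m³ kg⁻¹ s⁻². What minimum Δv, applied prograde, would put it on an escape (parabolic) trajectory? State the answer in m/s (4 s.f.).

μ = GM = 6.674×10⁻¹¹ × 3.286×10²² = 2.193×10¹² m³/s².
r = 1328 + 87.07 = 1415.1 km = 1.4151×10⁶ m.
Circular speed v_c = √(μ/r) = 1245 m/s.
Escape speed v_esc = √(2μ/r) = √2 × v_c = 1761 m/s.
Δv = v_esc − v_c = 515.7 m/s.

Δv ≈ 515.7 m/s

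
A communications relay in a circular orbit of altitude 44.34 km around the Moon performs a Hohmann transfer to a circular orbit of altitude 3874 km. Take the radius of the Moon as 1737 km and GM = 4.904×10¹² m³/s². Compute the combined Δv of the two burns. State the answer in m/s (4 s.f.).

r₁ = 1737 + 44.34 = 1781.3 km = 1.7813×10⁶ m.
r₂ = 1737 + 3874 = 5611.0 km = 5.6110×10⁶ m.
Transfer ellipse a_t = (r₁ + r₂)/2 = 3.696×10⁶ m.
At r₁: circular v_c1 = √(μ/r₁) = 1659 m/s; transfer-perilune v_p = √[μ(2/r₁ − 1/a_t)] = 2044 m/s.
Δv₁ = v_p − v_c1 = 385.1 m/s.
At r₂: circular v_c2 = √(μ/r₂) = 934.9 m/s; transfer-apolune v_a = √[μ(2/r₂ − 1/a_t)] = 649.0 m/s.
Δv₂ = v_c2 − v_a = 285.9 m/s.
Total Δv = Δv₁ + Δv₂ = 671.0 m/s.

Δv_total ≈ 671.0 m/s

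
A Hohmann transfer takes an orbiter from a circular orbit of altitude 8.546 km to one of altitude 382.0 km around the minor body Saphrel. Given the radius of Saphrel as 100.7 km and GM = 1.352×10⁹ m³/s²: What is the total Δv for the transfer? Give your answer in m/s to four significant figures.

r₁ = 100.7 + 8.546 = 109.25 km = 1.0925×10⁵ m.
r₂ = 100.7 + 382.0 = 482.70 km = 4.8270×10⁵ m.
Transfer ellipse a_t = (r₁ + r₂)/2 = 2.960×10⁵ m.
At r₁: circular v_c1 = √(μ/r₁) = 111.2 m/s; transfer-periapsis v_p = √[μ(2/r₁ − 1/a_t)] = 142.1 m/s.
Δv₁ = v_p − v_c1 = 30.82 m/s.
At r₂: circular v_c2 = √(μ/r₂) = 52.92 m/s; transfer-apoapsis v_a = √[μ(2/r₂ − 1/a_t)] = 32.15 m/s.
Δv₂ = v_c2 − v_a = 20.77 m/s.
Total Δv = Δv₁ + Δv₂ = 51.59 m/s.

Δv_total ≈ 51.59 m/s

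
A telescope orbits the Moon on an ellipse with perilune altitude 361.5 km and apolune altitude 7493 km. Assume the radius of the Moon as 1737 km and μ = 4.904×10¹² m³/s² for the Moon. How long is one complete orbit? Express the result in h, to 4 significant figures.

T ≈ 10.62 h

r_p = 1737 + 361.5 = 2098.5 km = 2.0985×10⁶ m.
r_a = 1737 + 7493 = 9230.0 km = 9.2300×10⁶ m.
Semi-major axis a = (r_p + r_a)/2 = (2098.5 + 9230.0)/2 = 5664.2 km = 5.664×10⁶ m.
By Kepler's third law T = 2π√(a³/μ) = 2π × 6.087×10³ = 3.825×10⁴ s.
= 10.62 h.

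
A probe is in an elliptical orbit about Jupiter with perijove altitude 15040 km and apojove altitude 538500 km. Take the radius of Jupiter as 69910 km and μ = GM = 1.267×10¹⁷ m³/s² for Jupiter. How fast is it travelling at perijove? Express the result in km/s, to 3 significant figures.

v ≈ 51.2 km/s

r_p = 69910 + 15040 = 84950 km = 8.4950×10⁷ m.
r_a = 69910 + 538500 = 608410 km = 6.0841×10⁸ m.
Semi-major axis a = (r_p + r_a)/2 = 3.4668×10⁵ km = 3.467×10⁸ m.
Vis-viva: v² = μ(2/r − 1/a) = 1.267×10¹⁷ × (2.354×10⁻⁸ − 2.885×10⁻⁹) = 2.617×10⁹ m²/s².
v = 51160 m/s = 51.16 km/s.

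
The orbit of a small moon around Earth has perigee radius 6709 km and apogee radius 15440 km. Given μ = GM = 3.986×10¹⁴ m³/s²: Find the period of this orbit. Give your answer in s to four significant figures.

Semi-major axis a = (r_p + r_a)/2 = (6709.0 + 15440)/2 = 11074 km = 1.107×10⁷ m.
By Kepler's third law T = 2π√(a³/μ) = 2π × 1.846×10³ = 1.160×10⁴ s.

T ≈ 11600 s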